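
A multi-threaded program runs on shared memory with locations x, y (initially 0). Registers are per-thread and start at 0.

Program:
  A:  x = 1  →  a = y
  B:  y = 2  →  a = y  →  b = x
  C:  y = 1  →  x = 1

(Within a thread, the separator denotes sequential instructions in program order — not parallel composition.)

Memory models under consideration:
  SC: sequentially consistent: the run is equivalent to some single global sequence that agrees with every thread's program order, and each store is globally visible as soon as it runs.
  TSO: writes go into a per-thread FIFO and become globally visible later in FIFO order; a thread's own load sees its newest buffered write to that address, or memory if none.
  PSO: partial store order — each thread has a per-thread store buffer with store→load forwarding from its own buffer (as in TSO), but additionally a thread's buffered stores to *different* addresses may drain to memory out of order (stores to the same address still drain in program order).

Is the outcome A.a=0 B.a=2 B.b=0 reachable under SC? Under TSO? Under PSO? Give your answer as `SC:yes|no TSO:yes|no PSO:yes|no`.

SC:no TSO:yes PSO:yes

outcome vector order: (A.a,B.a,B.b)
under SC → (0,1,1) (0,2,1) (1,1,0) (1,1,1) (1,2,0) (1,2,1) (2,1,1) (2,2,0) (2,2,1)
under TSO → (0,1,0) (0,1,1) (0,2,0) (0,2,1) (1,1,0) (1,1,1) (1,2,0) (1,2,1) (2,1,0) (2,1,1) (2,2,0) (2,2,1)
under PSO → (0,1,0) (0,1,1) (0,2,0) (0,2,1) (1,1,0) (1,1,1) (1,2,0) (1,2,1) (2,1,0) (2,1,1) (2,2,0) (2,2,1)
target (0,2,0) ∈ {TSO,PSO}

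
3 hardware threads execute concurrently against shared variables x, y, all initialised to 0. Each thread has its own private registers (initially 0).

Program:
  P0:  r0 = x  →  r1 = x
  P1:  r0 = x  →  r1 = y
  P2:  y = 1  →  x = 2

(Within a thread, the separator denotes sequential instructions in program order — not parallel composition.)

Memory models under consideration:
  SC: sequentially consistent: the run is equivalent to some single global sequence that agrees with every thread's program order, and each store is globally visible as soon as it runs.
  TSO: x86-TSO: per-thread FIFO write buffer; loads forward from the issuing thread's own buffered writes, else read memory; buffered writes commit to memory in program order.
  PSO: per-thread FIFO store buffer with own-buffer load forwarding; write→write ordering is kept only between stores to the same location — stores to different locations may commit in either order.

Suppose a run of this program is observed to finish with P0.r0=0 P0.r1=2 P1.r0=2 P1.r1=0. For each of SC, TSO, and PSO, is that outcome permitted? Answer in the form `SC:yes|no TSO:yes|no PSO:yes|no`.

SC:no TSO:no PSO:yes

outcome vector order: (P0.r0,P0.r1,P1.r0,P1.r1)
SC: 9 outcomes — {0000; 0001; 0021; 0200; 0201; 0221; 2200; 2201; 2221}
TSO: 9 outcomes — {0000; 0001; 0021; 0200; 0201; 0221; 2200; 2201; 2221}
PSO: 12 outcomes — {0000; 0001; 0020; 0021; 0200; 0201; 0220; 0221; 2200; 2201; 2220; 2221}
target 0220 ∈ {PSO}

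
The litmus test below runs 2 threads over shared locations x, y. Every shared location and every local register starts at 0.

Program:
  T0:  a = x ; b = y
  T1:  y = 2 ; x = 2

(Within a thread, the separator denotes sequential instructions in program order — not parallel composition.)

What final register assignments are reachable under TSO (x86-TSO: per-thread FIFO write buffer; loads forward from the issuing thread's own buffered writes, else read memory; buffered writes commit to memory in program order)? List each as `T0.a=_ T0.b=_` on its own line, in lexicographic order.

outcome vector order: (T0.a,T0.b)
|TSO outcomes| = 3

T0.a=0 T0.b=0
T0.a=0 T0.b=2
T0.a=2 T0.b=2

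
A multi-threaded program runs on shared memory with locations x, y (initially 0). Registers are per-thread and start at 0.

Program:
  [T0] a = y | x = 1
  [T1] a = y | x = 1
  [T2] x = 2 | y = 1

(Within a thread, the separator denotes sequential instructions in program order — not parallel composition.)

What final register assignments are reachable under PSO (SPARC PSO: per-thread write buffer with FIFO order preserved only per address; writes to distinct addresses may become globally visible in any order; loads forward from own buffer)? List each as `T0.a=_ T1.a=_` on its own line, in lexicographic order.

T0.a=0 T1.a=0
T0.a=0 T1.a=1
T0.a=1 T1.a=0
T0.a=1 T1.a=1

outcome vector order: (T0.a,T1.a)
|PSO outcomes| = 4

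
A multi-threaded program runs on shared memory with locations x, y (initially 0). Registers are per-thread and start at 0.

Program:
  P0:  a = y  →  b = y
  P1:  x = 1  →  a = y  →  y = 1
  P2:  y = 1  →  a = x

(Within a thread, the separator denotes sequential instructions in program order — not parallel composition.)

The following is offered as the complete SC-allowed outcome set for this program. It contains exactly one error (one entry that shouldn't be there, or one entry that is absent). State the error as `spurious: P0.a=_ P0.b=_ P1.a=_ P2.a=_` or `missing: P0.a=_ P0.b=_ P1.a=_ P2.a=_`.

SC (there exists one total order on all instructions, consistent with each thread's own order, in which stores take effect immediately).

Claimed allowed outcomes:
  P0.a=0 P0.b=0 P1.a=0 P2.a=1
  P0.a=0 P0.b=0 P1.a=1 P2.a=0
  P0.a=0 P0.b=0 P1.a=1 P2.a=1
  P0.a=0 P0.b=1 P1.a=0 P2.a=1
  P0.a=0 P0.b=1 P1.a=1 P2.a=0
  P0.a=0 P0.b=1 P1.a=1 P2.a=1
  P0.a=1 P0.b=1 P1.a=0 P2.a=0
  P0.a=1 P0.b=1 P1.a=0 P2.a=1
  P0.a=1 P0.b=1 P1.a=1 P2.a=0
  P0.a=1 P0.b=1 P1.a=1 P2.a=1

spurious: P0.a=1 P0.b=1 P1.a=0 P2.a=0

outcome vector order: (P0.a,P0.b,P1.a,P2.a)
under SC → <0 0 0 1> <0 0 1 0> <0 0 1 1> <0 1 0 1> <0 1 1 0> <0 1 1 1> <1 1 0 1> <1 1 1 0> <1 1 1 1>
claimed∖SC = {<1 1 0 0>}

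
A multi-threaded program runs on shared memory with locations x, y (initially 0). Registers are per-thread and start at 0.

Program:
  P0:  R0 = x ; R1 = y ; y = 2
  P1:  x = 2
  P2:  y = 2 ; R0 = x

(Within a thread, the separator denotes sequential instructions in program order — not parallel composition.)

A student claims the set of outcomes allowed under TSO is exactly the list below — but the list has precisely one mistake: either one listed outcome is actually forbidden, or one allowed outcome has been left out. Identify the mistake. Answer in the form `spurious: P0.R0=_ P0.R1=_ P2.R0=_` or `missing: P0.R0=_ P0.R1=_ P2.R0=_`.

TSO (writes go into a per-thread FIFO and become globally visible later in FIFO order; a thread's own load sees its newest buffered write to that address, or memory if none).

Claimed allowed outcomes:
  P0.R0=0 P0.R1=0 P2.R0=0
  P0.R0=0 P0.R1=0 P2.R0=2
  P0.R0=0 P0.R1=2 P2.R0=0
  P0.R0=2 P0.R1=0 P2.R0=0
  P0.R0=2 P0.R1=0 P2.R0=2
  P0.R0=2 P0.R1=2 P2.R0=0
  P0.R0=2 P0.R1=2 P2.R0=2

outcome vector order: (P0.R0,P0.R1,P2.R0)
TSO (8): (0,0,0), (0,0,2), (0,2,0), (0,2,2), (2,0,0), (2,0,2), (2,2,0), (2,2,2)
TSO∖claimed = {(0,2,2)}

missing: P0.R0=0 P0.R1=2 P2.R0=2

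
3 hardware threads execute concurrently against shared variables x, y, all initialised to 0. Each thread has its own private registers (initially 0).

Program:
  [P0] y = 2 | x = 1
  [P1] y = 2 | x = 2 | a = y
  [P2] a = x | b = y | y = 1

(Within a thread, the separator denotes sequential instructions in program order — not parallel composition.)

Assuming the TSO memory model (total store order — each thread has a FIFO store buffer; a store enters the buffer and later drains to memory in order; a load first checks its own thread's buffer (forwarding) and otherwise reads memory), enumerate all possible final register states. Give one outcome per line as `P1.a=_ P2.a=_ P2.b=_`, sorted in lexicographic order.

P1.a=1 P2.a=0 P2.b=0
P1.a=1 P2.a=0 P2.b=2
P1.a=1 P2.a=1 P2.b=2
P1.a=1 P2.a=2 P2.b=2
P1.a=2 P2.a=0 P2.b=0
P1.a=2 P2.a=0 P2.b=2
P1.a=2 P2.a=1 P2.b=2
P1.a=2 P2.a=2 P2.b=2

outcome vector order: (P1.a,P2.a,P2.b)
|TSO outcomes| = 8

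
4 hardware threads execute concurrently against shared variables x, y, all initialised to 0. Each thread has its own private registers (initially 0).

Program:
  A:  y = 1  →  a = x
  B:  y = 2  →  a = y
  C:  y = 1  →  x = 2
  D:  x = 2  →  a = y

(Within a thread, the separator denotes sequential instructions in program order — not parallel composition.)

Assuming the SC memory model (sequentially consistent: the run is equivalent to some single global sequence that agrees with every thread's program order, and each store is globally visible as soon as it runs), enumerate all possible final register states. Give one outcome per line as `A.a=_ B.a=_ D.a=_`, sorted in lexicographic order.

A.a=0 B.a=1 D.a=1
A.a=0 B.a=1 D.a=2
A.a=0 B.a=2 D.a=1
A.a=0 B.a=2 D.a=2
A.a=2 B.a=1 D.a=0
A.a=2 B.a=1 D.a=1
A.a=2 B.a=1 D.a=2
A.a=2 B.a=2 D.a=0
A.a=2 B.a=2 D.a=1
A.a=2 B.a=2 D.a=2

outcome vector order: (A.a,B.a,D.a)
|SC outcomes| = 10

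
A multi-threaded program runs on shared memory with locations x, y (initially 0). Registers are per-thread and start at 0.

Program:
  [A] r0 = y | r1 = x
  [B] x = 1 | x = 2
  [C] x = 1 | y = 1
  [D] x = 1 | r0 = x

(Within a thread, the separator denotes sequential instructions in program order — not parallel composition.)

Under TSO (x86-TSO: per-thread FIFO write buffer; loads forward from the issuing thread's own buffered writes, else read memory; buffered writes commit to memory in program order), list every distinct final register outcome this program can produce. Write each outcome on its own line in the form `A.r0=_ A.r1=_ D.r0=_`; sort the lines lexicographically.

A.r0=0 A.r1=0 D.r0=1
A.r0=0 A.r1=0 D.r0=2
A.r0=0 A.r1=1 D.r0=1
A.r0=0 A.r1=1 D.r0=2
A.r0=0 A.r1=2 D.r0=1
A.r0=0 A.r1=2 D.r0=2
A.r0=1 A.r1=1 D.r0=1
A.r0=1 A.r1=1 D.r0=2
A.r0=1 A.r1=2 D.r0=1
A.r0=1 A.r1=2 D.r0=2

outcome vector order: (A.r0,A.r1,D.r0)
|TSO outcomes| = 10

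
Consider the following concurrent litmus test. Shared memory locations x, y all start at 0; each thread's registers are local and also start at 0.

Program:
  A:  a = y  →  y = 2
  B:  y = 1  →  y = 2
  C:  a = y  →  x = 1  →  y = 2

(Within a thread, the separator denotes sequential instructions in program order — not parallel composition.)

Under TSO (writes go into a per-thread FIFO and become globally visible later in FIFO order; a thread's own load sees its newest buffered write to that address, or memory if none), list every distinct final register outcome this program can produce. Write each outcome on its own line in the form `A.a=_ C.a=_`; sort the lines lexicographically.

outcome vector order: (A.a,C.a)
|TSO outcomes| = 9

A.a=0 C.a=0
A.a=0 C.a=1
A.a=0 C.a=2
A.a=1 C.a=0
A.a=1 C.a=1
A.a=1 C.a=2
A.a=2 C.a=0
A.a=2 C.a=1
A.a=2 C.a=2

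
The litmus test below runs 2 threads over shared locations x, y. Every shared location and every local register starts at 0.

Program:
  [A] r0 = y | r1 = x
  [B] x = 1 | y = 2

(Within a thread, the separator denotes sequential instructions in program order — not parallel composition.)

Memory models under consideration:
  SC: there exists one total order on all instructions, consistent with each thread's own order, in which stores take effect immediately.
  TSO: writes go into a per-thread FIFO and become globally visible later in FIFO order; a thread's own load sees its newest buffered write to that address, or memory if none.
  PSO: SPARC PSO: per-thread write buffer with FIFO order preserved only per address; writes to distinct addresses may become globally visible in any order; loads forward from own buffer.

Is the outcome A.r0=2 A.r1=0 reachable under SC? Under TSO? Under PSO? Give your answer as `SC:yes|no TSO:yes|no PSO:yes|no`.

SC:no TSO:no PSO:yes

outcome vector order: (A.r0,A.r1)
[SC] allowed = {(0,0), (0,1), (2,1)}
[TSO] allowed = {(0,0), (0,1), (2,1)}
[PSO] allowed = {(0,0), (0,1), (2,0), (2,1)}
target (2,0) ∈ {PSO}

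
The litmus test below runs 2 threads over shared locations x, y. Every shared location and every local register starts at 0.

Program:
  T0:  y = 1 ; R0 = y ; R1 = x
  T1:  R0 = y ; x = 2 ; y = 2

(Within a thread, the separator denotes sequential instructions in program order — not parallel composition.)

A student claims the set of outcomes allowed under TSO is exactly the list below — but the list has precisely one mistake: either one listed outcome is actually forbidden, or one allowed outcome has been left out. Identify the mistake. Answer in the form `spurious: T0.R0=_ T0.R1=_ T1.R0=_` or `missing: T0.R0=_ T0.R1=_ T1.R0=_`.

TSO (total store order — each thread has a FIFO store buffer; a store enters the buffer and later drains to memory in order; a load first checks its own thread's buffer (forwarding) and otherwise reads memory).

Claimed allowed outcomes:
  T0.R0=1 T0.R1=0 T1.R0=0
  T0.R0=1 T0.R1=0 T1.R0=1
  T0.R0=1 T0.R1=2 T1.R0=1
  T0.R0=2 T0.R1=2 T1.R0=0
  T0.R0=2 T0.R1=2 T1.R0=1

outcome vector order: (T0.R0,T0.R1,T1.R0)
TSO (6): 100, 101, 120, 121, 220, 221
TSO∖claimed = {120}

missing: T0.R0=1 T0.R1=2 T1.R0=0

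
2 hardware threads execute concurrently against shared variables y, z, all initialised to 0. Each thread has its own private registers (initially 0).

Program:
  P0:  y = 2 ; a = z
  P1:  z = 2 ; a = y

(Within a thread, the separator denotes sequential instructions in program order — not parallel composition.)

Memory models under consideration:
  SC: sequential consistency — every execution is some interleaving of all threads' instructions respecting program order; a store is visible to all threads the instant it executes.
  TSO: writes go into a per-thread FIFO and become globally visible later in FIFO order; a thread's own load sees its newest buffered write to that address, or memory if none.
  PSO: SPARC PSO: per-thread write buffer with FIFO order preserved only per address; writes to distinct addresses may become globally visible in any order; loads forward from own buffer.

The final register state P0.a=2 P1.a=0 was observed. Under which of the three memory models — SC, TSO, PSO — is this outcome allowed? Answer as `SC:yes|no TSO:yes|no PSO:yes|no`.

outcome vector order: (P0.a,P1.a)
under SC → 02 20 22
under TSO → 00 02 20 22
under PSO → 00 02 20 22
target 20 ∈ {SC,TSO,PSO}

SC:yes TSO:yes PSO:yes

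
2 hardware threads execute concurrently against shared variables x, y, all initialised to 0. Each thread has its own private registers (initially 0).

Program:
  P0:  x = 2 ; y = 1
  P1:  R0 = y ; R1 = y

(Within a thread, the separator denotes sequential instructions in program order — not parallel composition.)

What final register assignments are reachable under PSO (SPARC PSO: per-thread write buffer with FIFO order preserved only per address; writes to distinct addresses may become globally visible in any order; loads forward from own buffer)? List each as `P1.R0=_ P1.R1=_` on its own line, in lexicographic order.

outcome vector order: (P1.R0,P1.R1)
|PSO outcomes| = 3

P1.R0=0 P1.R1=0
P1.R0=0 P1.R1=1
P1.R0=1 P1.R1=1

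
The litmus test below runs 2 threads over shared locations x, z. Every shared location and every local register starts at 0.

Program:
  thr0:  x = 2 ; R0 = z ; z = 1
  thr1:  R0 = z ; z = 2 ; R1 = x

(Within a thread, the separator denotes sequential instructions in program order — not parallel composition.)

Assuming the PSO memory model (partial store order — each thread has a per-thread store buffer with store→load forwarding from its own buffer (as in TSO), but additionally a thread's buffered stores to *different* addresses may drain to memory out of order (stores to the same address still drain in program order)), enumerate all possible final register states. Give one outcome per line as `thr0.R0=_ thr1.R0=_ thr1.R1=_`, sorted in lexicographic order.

outcome vector order: (thr0.R0,thr1.R0,thr1.R1)
|PSO outcomes| = 6

thr0.R0=0 thr1.R0=0 thr1.R1=0
thr0.R0=0 thr1.R0=0 thr1.R1=2
thr0.R0=0 thr1.R0=1 thr1.R1=0
thr0.R0=0 thr1.R0=1 thr1.R1=2
thr0.R0=2 thr1.R0=0 thr1.R1=0
thr0.R0=2 thr1.R0=0 thr1.R1=2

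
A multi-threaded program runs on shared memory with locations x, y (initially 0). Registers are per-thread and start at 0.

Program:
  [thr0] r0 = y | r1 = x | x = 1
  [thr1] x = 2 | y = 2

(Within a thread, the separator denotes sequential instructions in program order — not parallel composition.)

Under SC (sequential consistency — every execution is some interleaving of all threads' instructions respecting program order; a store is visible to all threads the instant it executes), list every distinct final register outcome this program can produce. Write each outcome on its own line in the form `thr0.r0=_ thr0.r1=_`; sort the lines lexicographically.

thr0.r0=0 thr0.r1=0
thr0.r0=0 thr0.r1=2
thr0.r0=2 thr0.r1=2

outcome vector order: (thr0.r0,thr0.r1)
|SC outcomes| = 3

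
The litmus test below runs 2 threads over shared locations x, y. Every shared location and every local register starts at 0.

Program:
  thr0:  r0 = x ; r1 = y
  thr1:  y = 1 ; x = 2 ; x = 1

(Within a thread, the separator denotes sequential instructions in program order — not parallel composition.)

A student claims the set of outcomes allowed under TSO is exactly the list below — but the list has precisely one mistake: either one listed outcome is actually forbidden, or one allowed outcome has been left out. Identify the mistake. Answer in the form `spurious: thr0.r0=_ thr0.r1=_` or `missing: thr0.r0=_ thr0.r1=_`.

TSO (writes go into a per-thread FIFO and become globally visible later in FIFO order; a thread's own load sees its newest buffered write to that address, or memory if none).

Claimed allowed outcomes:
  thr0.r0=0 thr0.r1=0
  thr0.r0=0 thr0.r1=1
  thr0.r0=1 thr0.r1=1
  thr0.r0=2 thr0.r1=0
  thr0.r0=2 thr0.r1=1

spurious: thr0.r0=2 thr0.r1=0

outcome vector order: (thr0.r0,thr0.r1)
TSO: 4 outcomes — {00, 01, 11, 21}
claimed∖TSO = {20}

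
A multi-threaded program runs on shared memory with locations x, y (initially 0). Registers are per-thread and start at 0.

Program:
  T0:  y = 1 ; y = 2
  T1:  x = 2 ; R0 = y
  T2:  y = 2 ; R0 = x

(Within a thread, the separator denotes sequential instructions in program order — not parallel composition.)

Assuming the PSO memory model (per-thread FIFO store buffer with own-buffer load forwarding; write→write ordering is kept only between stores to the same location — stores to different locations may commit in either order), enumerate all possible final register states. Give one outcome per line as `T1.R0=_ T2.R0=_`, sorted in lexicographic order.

outcome vector order: (T1.R0,T2.R0)
|PSO outcomes| = 6

T1.R0=0 T2.R0=0
T1.R0=0 T2.R0=2
T1.R0=1 T2.R0=0
T1.R0=1 T2.R0=2
T1.R0=2 T2.R0=0
T1.R0=2 T2.R0=2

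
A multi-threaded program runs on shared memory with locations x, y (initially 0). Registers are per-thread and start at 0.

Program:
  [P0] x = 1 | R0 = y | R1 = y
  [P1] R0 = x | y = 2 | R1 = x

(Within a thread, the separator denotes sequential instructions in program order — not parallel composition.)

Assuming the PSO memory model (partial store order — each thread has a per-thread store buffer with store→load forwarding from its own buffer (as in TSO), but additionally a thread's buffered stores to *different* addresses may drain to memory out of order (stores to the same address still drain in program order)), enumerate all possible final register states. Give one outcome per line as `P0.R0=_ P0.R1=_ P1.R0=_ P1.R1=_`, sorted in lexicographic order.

outcome vector order: (P0.R0,P0.R1,P1.R0,P1.R1)
|PSO outcomes| = 9

P0.R0=0 P0.R1=0 P1.R0=0 P1.R1=0
P0.R0=0 P0.R1=0 P1.R0=0 P1.R1=1
P0.R0=0 P0.R1=0 P1.R0=1 P1.R1=1
P0.R0=0 P0.R1=2 P1.R0=0 P1.R1=0
P0.R0=0 P0.R1=2 P1.R0=0 P1.R1=1
P0.R0=0 P0.R1=2 P1.R0=1 P1.R1=1
P0.R0=2 P0.R1=2 P1.R0=0 P1.R1=0
P0.R0=2 P0.R1=2 P1.R0=0 P1.R1=1
P0.R0=2 P0.R1=2 P1.R0=1 P1.R1=1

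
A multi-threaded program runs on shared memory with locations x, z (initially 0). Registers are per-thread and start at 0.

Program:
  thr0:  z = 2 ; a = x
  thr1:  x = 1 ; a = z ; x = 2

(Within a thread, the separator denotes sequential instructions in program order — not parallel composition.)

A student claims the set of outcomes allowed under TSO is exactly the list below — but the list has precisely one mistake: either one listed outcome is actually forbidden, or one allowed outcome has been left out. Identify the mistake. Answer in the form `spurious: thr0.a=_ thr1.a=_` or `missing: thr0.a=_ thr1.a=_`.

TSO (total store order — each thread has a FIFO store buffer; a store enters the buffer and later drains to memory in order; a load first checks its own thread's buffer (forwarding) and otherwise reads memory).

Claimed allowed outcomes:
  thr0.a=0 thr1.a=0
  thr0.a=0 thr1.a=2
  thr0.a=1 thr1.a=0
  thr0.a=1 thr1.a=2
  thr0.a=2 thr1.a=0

outcome vector order: (thr0.a,thr1.a)
[TSO] allowed = {0/0; 0/2; 1/0; 1/2; 2/0; 2/2}
TSO∖claimed = {2/2}

missing: thr0.a=2 thr1.a=2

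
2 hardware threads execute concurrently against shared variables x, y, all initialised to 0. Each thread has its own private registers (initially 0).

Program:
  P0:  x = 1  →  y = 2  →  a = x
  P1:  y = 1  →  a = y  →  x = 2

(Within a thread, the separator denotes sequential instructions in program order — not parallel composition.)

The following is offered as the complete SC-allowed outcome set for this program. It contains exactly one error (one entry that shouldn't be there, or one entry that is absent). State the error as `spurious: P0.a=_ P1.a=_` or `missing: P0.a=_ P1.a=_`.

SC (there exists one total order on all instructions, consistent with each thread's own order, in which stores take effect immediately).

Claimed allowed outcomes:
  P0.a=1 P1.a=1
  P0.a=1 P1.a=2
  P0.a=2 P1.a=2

missing: P0.a=2 P1.a=1

outcome vector order: (P0.a,P1.a)
under SC → 11; 12; 21; 22
SC∖claimed = {21}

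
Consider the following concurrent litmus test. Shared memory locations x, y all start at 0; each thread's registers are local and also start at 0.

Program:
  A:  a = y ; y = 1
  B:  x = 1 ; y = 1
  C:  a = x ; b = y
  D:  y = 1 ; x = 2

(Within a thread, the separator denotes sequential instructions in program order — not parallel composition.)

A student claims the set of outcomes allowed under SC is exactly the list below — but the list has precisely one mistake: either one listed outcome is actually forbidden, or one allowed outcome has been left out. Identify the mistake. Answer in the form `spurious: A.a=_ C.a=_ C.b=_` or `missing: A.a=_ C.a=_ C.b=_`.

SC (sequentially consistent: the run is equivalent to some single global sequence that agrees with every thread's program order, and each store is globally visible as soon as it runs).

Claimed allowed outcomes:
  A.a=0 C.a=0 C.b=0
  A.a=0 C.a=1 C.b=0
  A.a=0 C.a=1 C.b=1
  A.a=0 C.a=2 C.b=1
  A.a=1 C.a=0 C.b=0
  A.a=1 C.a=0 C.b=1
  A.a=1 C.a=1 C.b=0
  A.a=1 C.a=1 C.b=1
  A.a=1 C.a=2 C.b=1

missing: A.a=0 C.a=0 C.b=1

outcome vector order: (A.a,C.a,C.b)
under SC → <0 0 0>; <0 0 1>; <0 1 0>; <0 1 1>; <0 2 1>; <1 0 0>; <1 0 1>; <1 1 0>; <1 1 1>; <1 2 1>
SC∖claimed = {<0 0 1>}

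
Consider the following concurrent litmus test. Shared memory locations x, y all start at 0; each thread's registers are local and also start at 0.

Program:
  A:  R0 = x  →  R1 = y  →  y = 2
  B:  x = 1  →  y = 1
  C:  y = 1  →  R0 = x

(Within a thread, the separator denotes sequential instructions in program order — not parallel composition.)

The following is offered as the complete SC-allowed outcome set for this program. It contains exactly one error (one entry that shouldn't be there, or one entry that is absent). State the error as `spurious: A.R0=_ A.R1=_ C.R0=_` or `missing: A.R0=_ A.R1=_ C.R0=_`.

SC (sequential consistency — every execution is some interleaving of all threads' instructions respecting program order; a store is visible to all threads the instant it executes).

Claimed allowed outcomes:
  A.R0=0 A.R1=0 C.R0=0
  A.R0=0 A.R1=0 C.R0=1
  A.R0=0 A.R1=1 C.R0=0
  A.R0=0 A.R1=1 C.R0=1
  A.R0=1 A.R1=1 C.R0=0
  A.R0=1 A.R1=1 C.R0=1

missing: A.R0=1 A.R1=0 C.R0=1

outcome vector order: (A.R0,A.R1,C.R0)
under SC → (0,0,0) (0,0,1) (0,1,0) (0,1,1) (1,0,1) (1,1,0) (1,1,1)
SC∖claimed = {(1,0,1)}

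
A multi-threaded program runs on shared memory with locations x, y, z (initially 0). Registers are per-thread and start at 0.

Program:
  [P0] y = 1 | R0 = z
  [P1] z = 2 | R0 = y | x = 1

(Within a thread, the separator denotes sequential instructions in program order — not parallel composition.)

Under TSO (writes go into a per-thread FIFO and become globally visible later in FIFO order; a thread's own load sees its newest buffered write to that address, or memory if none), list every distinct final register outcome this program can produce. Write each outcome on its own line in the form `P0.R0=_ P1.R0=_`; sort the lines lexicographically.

outcome vector order: (P0.R0,P1.R0)
|TSO outcomes| = 4

P0.R0=0 P1.R0=0
P0.R0=0 P1.R0=1
P0.R0=2 P1.R0=0
P0.R0=2 P1.R0=1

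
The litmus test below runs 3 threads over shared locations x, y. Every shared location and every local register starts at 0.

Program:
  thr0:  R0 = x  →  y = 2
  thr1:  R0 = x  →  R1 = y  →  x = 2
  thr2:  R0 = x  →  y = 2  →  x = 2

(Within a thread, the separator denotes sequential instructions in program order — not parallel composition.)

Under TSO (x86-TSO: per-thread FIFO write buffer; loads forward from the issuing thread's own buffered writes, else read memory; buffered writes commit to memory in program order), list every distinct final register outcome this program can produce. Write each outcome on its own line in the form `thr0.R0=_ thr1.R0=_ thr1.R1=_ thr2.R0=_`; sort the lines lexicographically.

thr0.R0=0 thr1.R0=0 thr1.R1=0 thr2.R0=0
thr0.R0=0 thr1.R0=0 thr1.R1=0 thr2.R0=2
thr0.R0=0 thr1.R0=0 thr1.R1=2 thr2.R0=0
thr0.R0=0 thr1.R0=0 thr1.R1=2 thr2.R0=2
thr0.R0=0 thr1.R0=2 thr1.R1=2 thr2.R0=0
thr0.R0=2 thr1.R0=0 thr1.R1=0 thr2.R0=0
thr0.R0=2 thr1.R0=0 thr1.R1=0 thr2.R0=2
thr0.R0=2 thr1.R0=0 thr1.R1=2 thr2.R0=0
thr0.R0=2 thr1.R0=2 thr1.R1=2 thr2.R0=0

outcome vector order: (thr0.R0,thr1.R0,thr1.R1,thr2.R0)
|TSO outcomes| = 9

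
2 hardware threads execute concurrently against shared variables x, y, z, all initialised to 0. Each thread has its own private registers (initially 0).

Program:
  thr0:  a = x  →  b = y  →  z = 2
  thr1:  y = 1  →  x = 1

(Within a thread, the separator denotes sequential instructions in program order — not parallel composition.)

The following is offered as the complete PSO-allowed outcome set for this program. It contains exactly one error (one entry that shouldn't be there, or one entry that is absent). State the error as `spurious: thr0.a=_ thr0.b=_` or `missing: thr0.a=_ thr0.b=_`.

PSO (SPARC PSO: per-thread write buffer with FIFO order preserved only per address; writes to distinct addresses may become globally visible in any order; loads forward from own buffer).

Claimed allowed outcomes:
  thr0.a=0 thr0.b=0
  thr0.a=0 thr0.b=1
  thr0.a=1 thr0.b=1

missing: thr0.a=1 thr0.b=0

outcome vector order: (thr0.a,thr0.b)
under PSO → (0,0), (0,1), (1,0), (1,1)
PSO∖claimed = {(1,0)}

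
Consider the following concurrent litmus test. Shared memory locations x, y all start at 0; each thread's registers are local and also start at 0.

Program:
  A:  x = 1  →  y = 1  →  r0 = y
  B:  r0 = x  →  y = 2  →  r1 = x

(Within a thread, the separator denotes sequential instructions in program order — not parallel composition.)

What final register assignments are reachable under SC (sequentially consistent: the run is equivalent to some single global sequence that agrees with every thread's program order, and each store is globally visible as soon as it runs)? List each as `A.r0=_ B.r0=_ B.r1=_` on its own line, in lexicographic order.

A.r0=1 B.r0=0 B.r1=0
A.r0=1 B.r0=0 B.r1=1
A.r0=1 B.r0=1 B.r1=1
A.r0=2 B.r0=0 B.r1=1
A.r0=2 B.r0=1 B.r1=1

outcome vector order: (A.r0,B.r0,B.r1)
|SC outcomes| = 5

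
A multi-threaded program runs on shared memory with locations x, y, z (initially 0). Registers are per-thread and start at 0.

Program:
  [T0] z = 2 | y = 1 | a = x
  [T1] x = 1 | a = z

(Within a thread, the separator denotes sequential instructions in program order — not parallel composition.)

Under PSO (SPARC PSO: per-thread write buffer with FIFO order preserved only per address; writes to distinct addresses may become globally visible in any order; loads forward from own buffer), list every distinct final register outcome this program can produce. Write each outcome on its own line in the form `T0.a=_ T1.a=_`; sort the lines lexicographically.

T0.a=0 T1.a=0
T0.a=0 T1.a=2
T0.a=1 T1.a=0
T0.a=1 T1.a=2

outcome vector order: (T0.a,T1.a)
|PSO outcomes| = 4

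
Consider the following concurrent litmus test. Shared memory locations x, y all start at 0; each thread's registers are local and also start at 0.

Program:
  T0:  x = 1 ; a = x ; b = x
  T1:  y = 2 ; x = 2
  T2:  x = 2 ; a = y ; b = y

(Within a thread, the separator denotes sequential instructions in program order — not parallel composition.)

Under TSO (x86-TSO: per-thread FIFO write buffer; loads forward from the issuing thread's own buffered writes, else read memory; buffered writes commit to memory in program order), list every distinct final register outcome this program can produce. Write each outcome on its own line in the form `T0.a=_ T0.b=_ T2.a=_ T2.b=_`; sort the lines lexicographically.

T0.a=1 T0.b=1 T2.a=0 T2.b=0
T0.a=1 T0.b=1 T2.a=0 T2.b=2
T0.a=1 T0.b=1 T2.a=2 T2.b=2
T0.a=1 T0.b=2 T2.a=0 T2.b=0
T0.a=1 T0.b=2 T2.a=0 T2.b=2
T0.a=1 T0.b=2 T2.a=2 T2.b=2
T0.a=2 T0.b=2 T2.a=0 T2.b=0
T0.a=2 T0.b=2 T2.a=0 T2.b=2
T0.a=2 T0.b=2 T2.a=2 T2.b=2

outcome vector order: (T0.a,T0.b,T2.a,T2.b)
|TSO outcomes| = 9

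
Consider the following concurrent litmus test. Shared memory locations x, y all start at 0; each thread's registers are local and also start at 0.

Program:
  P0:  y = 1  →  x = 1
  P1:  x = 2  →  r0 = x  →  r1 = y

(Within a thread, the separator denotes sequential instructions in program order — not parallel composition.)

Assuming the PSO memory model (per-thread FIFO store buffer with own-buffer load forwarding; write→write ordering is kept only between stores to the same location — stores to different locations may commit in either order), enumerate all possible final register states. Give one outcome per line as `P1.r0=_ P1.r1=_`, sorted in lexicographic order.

P1.r0=1 P1.r1=0
P1.r0=1 P1.r1=1
P1.r0=2 P1.r1=0
P1.r0=2 P1.r1=1

outcome vector order: (P1.r0,P1.r1)
|PSO outcomes| = 4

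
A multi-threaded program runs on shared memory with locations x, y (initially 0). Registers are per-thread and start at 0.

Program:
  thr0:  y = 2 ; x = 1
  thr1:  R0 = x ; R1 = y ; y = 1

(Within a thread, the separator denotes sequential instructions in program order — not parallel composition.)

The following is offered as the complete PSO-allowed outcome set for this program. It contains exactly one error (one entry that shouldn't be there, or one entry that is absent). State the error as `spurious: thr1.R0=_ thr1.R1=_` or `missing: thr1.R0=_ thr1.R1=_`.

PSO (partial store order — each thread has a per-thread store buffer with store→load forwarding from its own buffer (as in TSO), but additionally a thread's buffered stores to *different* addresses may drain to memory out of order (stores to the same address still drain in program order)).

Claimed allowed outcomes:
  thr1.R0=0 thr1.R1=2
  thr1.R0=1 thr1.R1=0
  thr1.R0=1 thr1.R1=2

outcome vector order: (thr1.R0,thr1.R1)
PSO: 4 outcomes — {(0,0) (0,2) (1,0) (1,2)}
PSO∖claimed = {(0,0)}

missing: thr1.R0=0 thr1.R1=0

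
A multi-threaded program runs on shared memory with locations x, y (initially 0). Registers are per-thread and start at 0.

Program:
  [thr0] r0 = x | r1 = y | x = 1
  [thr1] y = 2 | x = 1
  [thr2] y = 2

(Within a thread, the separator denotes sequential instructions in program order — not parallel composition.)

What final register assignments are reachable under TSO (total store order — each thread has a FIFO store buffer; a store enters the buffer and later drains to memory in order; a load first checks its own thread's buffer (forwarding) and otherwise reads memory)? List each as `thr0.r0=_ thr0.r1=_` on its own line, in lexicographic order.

outcome vector order: (thr0.r0,thr0.r1)
|TSO outcomes| = 3

thr0.r0=0 thr0.r1=0
thr0.r0=0 thr0.r1=2
thr0.r0=1 thr0.r1=2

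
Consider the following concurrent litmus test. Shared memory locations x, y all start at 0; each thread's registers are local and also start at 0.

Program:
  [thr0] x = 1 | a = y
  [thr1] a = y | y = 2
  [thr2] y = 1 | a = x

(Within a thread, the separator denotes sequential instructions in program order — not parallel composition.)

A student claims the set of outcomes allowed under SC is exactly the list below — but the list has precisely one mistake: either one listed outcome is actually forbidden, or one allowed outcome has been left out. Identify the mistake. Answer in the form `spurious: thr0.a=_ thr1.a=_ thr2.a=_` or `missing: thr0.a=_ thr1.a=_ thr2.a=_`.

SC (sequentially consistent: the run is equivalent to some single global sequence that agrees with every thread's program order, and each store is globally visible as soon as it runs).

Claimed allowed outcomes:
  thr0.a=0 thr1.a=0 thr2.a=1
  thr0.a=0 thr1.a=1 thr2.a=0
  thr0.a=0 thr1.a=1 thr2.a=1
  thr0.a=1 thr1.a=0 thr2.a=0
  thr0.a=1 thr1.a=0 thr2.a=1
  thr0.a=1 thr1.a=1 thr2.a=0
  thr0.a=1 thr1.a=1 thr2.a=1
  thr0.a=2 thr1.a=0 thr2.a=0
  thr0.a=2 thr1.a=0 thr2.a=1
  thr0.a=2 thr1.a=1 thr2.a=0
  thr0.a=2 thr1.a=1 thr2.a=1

spurious: thr0.a=0 thr1.a=1 thr2.a=0

outcome vector order: (thr0.a,thr1.a,thr2.a)
SC (10): (0,0,1); (0,1,1); (1,0,0); (1,0,1); (1,1,0); (1,1,1); (2,0,0); (2,0,1); (2,1,0); (2,1,1)
claimed∖SC = {(0,1,0)}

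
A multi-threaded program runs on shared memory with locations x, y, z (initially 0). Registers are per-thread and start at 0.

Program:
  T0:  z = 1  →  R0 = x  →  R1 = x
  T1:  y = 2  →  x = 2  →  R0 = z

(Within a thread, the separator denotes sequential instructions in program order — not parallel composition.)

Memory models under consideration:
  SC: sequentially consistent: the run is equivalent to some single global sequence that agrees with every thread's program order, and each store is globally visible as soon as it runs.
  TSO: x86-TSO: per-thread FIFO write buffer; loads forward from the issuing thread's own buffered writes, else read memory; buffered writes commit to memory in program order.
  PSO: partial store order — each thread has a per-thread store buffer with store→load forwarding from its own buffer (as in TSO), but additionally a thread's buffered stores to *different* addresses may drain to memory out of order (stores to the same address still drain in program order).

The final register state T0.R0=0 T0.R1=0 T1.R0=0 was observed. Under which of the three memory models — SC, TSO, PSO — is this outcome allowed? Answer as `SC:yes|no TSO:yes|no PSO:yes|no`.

outcome vector order: (T0.R0,T0.R1,T1.R0)
SC: 4 outcomes — {<0 0 1>, <0 2 1>, <2 2 0>, <2 2 1>}
TSO: 6 outcomes — {<0 0 0>, <0 0 1>, <0 2 0>, <0 2 1>, <2 2 0>, <2 2 1>}
PSO: 6 outcomes — {<0 0 0>, <0 0 1>, <0 2 0>, <0 2 1>, <2 2 0>, <2 2 1>}
target <0 0 0> ∈ {TSO,PSO}

SC:no TSO:yes PSO:yes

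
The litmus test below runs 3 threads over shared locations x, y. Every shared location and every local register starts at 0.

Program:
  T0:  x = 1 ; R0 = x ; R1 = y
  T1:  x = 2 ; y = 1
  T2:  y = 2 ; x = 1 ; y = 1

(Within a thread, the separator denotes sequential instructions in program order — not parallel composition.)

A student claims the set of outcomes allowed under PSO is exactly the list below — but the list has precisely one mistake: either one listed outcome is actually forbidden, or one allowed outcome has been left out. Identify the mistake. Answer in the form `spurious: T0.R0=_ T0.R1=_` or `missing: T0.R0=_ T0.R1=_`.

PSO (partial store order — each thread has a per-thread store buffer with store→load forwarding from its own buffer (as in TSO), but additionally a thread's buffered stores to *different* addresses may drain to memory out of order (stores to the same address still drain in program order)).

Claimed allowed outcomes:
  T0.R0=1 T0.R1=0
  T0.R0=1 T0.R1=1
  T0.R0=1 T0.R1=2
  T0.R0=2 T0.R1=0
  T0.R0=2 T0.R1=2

outcome vector order: (T0.R0,T0.R1)
[PSO] allowed = {<1 0>, <1 1>, <1 2>, <2 0>, <2 1>, <2 2>}
PSO∖claimed = {<2 1>}

missing: T0.R0=2 T0.R1=1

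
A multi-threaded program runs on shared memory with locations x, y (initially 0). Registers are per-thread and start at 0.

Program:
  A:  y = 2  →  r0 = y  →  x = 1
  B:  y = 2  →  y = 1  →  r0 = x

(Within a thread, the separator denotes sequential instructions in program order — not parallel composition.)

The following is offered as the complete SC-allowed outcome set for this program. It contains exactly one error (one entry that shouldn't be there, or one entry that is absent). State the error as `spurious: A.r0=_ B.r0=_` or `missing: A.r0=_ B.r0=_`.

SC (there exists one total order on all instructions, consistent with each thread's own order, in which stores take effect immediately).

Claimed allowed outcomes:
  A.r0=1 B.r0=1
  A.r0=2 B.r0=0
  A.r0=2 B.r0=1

missing: A.r0=1 B.r0=0

outcome vector order: (A.r0,B.r0)
under SC → 1/0, 1/1, 2/0, 2/1
SC∖claimed = {1/0}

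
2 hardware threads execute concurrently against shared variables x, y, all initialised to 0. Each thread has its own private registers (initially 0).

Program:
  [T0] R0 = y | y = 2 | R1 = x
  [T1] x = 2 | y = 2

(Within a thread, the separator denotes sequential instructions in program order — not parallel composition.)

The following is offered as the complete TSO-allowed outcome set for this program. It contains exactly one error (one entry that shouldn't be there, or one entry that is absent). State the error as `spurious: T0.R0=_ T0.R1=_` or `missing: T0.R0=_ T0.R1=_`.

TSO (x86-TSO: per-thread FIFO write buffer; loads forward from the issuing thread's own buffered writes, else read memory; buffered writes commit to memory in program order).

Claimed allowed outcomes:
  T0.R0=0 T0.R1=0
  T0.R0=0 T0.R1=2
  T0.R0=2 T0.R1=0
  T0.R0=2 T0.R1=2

spurious: T0.R0=2 T0.R1=0

outcome vector order: (T0.R0,T0.R1)
TSO: 3 outcomes — {0/0, 0/2, 2/2}
claimed∖TSO = {2/0}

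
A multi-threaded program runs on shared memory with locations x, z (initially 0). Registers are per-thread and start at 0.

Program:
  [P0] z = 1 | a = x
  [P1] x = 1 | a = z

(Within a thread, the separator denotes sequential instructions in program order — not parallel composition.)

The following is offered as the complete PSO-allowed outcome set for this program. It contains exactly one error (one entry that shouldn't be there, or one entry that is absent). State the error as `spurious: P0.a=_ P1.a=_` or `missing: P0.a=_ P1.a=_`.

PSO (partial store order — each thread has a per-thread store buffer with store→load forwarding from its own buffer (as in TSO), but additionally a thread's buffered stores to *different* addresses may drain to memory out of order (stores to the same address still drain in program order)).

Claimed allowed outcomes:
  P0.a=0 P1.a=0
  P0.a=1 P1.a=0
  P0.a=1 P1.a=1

outcome vector order: (P0.a,P1.a)
[PSO] allowed = {0/0; 0/1; 1/0; 1/1}
PSO∖claimed = {0/1}

missing: P0.a=0 P1.a=1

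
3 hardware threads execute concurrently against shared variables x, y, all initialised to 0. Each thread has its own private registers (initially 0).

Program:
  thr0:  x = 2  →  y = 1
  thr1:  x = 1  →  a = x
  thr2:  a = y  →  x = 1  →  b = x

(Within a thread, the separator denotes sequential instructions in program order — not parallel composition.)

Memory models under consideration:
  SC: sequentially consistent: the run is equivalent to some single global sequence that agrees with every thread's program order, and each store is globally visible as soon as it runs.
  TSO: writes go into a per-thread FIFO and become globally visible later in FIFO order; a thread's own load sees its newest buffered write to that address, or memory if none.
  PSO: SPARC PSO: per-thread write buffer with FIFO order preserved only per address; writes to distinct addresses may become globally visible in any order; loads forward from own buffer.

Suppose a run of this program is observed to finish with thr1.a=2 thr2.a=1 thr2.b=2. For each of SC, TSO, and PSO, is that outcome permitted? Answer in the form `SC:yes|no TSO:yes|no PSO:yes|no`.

SC:no TSO:no PSO:yes

outcome vector order: (thr1.a,thr2.a,thr2.b)
SC: 6 outcomes — {1/0/1, 1/0/2, 1/1/1, 2/0/1, 2/0/2, 2/1/1}
TSO: 6 outcomes — {1/0/1, 1/0/2, 1/1/1, 2/0/1, 2/0/2, 2/1/1}
PSO: 8 outcomes — {1/0/1, 1/0/2, 1/1/1, 1/1/2, 2/0/1, 2/0/2, 2/1/1, 2/1/2}
target 2/1/2 ∈ {PSO}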